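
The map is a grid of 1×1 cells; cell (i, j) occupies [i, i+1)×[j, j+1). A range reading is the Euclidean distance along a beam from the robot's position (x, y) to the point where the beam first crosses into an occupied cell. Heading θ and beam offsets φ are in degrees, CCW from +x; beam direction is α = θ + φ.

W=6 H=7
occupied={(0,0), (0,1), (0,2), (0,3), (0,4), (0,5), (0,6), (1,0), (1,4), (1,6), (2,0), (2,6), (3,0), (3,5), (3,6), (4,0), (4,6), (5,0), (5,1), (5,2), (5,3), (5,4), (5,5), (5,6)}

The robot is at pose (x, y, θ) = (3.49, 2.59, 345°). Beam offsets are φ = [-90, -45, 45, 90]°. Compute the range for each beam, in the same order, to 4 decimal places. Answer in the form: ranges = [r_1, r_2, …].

ranges = [1.6461, 1.8360, 1.7436, 3.5303]

beam 1: φ=-90°, α=255°
  cosα=-0.2588 sinα=-0.9659 | (3,2) | tMaxX 1.8932 tMaxY 0.6108 | tΔX 3.8637 tΔY 1.0353
    t=0.6108 [y] (3,1)
    t=1.6461 [y] (3,0) — stop
  → r_1 = 1.6461
beam 2: φ=-45°, α=300°
  cosα=0.5000 sinα=-0.8660 | (3,2) | tMaxX 1.0200 tMaxY 0.6813 | tΔX 2.0000 tΔY 1.1547
    t=0.6813 [y] (3,1)
    t=1.0200 [x] (4,1)
    t=1.8360 [y] (4,0) — stop
  → r_2 = 1.8360
beam 3: φ=45°, α=30°
  cosα=0.8660 sinα=0.5000 | (3,2) | tMaxX 0.5889 tMaxY 0.8200 | tΔX 1.1547 tΔY 2.0000
    t=0.5889 [x] (4,2)
    t=0.8200 [y] (4,3)
    t=1.7436 [x] (5,3) — stop
  → r_3 = 1.7436
beam 4: φ=90°, α=75°
  cosα=0.2588 sinα=0.9659 | (3,2) | tMaxX 1.9705 tMaxY 0.4245 | tΔX 3.8637 tΔY 1.0353
    t=0.4245 [y] (3,3)
    t=1.4597 [y] (3,4)
    t=1.9705 [x] (4,4)
    t=2.4950 [y] (4,5)
    t=3.5303 [y] (4,6) — stop
  → r_4 = 3.5303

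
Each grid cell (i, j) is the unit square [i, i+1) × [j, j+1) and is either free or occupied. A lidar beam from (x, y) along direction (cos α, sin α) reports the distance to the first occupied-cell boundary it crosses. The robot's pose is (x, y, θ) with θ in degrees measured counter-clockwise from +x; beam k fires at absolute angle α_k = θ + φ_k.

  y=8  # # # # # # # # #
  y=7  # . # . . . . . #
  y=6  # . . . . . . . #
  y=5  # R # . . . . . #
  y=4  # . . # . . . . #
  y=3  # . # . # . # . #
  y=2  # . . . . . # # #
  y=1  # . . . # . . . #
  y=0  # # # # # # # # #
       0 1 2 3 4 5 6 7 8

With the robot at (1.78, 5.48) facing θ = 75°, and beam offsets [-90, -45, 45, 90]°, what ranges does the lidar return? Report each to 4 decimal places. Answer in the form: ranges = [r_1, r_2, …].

ranges = [0.2278, 0.2540, 1.5600, 0.8075]

beam 1: φ=-90°, α=345°
  dir = (cos 345°, sin 345°) = (0.9659, -0.2588); from cell (1,5)
  next x-line at t=0.2278, next y-line at t=1.8546; Δt_x=1.0353, Δt_y=3.8637
    x: enter (2,5) at t=0.2278 ← occupied
  → r_1 = 0.2278
beam 2: φ=-45°, α=30°
  dir = (cos 30°, sin 30°) = (0.8660, 0.5000); from cell (1,5)
  next x-line at t=0.2540, next y-line at t=1.0400; Δt_x=1.1547, Δt_y=2.0000
    x: enter (2,5) at t=0.2540 ← occupied
  → r_2 = 0.2540
beam 3: φ=45°, α=120°
  dir = (cos 120°, sin 120°) = (-0.5000, 0.8660); from cell (1,5)
  next x-line at t=1.5600, next y-line at t=0.6004; Δt_x=2.0000, Δt_y=1.1547
    y: enter (1,6) at t=0.6004
    x: enter (0,6) at t=1.5600 ← occupied
  → r_3 = 1.5600
beam 4: φ=90°, α=165°
  dir = (cos 165°, sin 165°) = (-0.9659, 0.2588); from cell (1,5)
  next x-line at t=0.8075, next y-line at t=2.0091; Δt_x=1.0353, Δt_y=3.8637
    x: enter (0,5) at t=0.8075 ← occupied
  → r_4 = 0.8075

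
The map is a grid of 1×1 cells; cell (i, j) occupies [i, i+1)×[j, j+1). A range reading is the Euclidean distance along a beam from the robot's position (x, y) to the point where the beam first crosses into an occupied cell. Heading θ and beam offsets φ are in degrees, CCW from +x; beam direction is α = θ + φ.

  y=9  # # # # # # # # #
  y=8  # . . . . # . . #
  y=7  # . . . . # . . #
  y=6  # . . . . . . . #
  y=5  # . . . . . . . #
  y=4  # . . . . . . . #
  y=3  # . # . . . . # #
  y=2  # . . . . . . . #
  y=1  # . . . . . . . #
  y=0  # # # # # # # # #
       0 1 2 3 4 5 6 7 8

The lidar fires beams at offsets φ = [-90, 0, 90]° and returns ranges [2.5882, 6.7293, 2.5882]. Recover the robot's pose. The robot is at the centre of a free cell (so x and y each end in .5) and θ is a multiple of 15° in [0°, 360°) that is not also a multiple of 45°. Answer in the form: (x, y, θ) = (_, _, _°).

Candidates: 52 free-cell centres × 16 headings = 832 poses. Raycast each; keep the one whose scan matches to 4 dp.
  (3.5, 6.5, 30°): beam 1 = 6.3509 ≠ 2.5882 ✗
  (7.5, 5.5, 240°): beam 1 = 7.0000 ≠ 2.5882 ✗
  (6.5, 8.5, 75°): beam 1 = 1.5529 ≠ 2.5882 ✗
  (5.5, 2.5, 300°): beam 1 = 3.0000 ≠ 2.5882 ✗
  …
  (5.5, 2.5, 75°): r_1=2.5882, r_2=6.7293, r_3=2.5882 — all match ✓
Only this pose fits every beam.

(x, y, θ) = (5.5, 2.5, 75°)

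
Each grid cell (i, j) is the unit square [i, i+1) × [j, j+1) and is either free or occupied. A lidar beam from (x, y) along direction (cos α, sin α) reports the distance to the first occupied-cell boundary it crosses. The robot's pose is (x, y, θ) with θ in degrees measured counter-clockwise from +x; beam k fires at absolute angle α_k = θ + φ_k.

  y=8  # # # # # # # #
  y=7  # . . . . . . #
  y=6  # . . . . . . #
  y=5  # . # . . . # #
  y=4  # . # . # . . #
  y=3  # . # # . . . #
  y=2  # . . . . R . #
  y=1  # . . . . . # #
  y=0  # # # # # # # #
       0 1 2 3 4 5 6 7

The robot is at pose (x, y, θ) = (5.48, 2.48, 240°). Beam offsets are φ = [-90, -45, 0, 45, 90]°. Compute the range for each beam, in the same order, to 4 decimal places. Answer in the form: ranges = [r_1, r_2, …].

beam 1: φ=-90°, α=150°
  direction (-0.8660, 0.5000); cell (5,2); t to first gridline: x 0.5543, y 1.0400 (then +1.1547 / +2.0000)
    (4,2) via x @ 0.5543
    (4,3) via y @ 1.0400
    (3,3) via x @ 1.7090  # hit
  → r_1 = 1.7090
beam 2: φ=-45°, α=195°
  direction (-0.9659, -0.2588); cell (5,2); t to first gridline: x 0.4969, y 1.8546 (then +1.0353 / +3.8637)
    (4,2) via x @ 0.4969
    (3,2) via x @ 1.5322
    (3,1) via y @ 1.8546
    (2,1) via x @ 2.5675
    (1,1) via x @ 3.6028
    (0,1) via x @ 4.6380  # hit
  → r_2 = 4.6380
beam 3: φ=0°, α=240°
  direction (-0.5000, -0.8660); cell (5,2); t to first gridline: x 0.9600, y 0.5543 (then +2.0000 / +1.1547)
    (5,1) via y @ 0.5543
    (4,1) via x @ 0.9600
    (4,0) via y @ 1.7090  # hit
  → r_3 = 1.7090
beam 4: φ=45°, α=285°
  direction (0.2588, -0.9659); cell (5,2); t to first gridline: x 2.0091, y 0.4969 (then +3.8637 / +1.0353)
    (5,1) via y @ 0.4969
    (5,0) via y @ 1.5322  # hit
  → r_4 = 1.5322
beam 5: φ=90°, α=330°
  direction (0.8660, -0.5000); cell (5,2); t to first gridline: x 0.6004, y 0.9600 (then +1.1547 / +2.0000)
    (6,2) via x @ 0.6004
    (6,1) via y @ 0.9600  # hit
  → r_5 = 0.9600

ranges = [1.7090, 4.6380, 1.7090, 1.5322, 0.9600]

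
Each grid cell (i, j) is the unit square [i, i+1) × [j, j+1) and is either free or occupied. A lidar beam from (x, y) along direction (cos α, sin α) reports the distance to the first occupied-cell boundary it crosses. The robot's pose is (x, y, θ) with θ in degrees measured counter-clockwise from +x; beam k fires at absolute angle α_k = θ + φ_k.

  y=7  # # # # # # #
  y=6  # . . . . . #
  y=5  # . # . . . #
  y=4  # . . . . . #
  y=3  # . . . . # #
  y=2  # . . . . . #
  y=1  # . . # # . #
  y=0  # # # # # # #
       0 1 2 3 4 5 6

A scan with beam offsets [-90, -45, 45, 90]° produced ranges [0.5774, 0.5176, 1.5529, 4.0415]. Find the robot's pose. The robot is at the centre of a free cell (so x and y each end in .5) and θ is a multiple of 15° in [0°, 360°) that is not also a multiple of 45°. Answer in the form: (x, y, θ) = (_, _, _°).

Enumerate (i+0.5, j+0.5, θ) over the 26 free cells and 16 admissible headings. For each, cast all 4 beams and compare to the given ranges.
  (2.5, 1.5, 300°): beam 1 = 1.0000 ≠ 0.5774 ✗
  (2.5, 4.5, 165°): beam 1 = 0.5176 ≠ 0.5774 ✗
  (5.5, 4.5, 210°): beam 1 = 2.8868 ≠ 0.5774 ✗
  (1.5, 3.5, 120°): beam 1 = 5.1962 ≠ 0.5774 ✗
  (3.5, 6.5, 60°): beam 1 = 2.8868 ≠ 0.5774 ✗
  …
  (1.5, 1.5, 300°): r_1=0.5774, r_2=0.5176, r_3=1.5529, r_4=4.0415 — all match ✓
No second candidate reproduces the full scan.

(x, y, θ) = (1.5, 1.5, 300°)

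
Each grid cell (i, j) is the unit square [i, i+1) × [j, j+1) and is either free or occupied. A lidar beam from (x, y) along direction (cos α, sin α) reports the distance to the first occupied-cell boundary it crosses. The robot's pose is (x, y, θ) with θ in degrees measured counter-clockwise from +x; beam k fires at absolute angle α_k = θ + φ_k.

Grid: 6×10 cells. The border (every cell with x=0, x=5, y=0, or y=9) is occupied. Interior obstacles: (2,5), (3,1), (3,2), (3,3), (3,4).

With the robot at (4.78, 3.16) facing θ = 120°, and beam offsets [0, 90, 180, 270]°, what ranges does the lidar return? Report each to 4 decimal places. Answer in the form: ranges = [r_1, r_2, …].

beam 1: φ=0°, α=120°
  cosα=-0.5000 sinα=0.8660 | (4,3) | tMaxX 1.5600 tMaxY 0.9699 | tΔX 2.0000 tΔY 1.1547
    t=0.9699 [y] (4,4)
    t=1.5600 [x] (3,4) — stop
  → r_1 = 1.5600
beam 2: φ=90°, α=210°
  cosα=-0.8660 sinα=-0.5000 | (4,3) | tMaxX 0.9007 tMaxY 0.3200 | tΔX 1.1547 tΔY 2.0000
    t=0.3200 [y] (4,2)
    t=0.9007 [x] (3,2) — stop
  → r_2 = 0.9007
beam 3: φ=180°, α=300°
  cosα=0.5000 sinα=-0.8660 | (4,3) | tMaxX 0.4400 tMaxY 0.1848 | tΔX 2.0000 tΔY 1.1547
    t=0.1848 [y] (4,2)
    t=0.4400 [x] (5,2) — stop
  → r_3 = 0.4400
beam 4: φ=270°, α=30°
  cosα=0.8660 sinα=0.5000 | (4,3) | tMaxX 0.2540 tMaxY 1.6800 | tΔX 1.1547 tΔY 2.0000
    t=0.2540 [x] (5,3) — stop
  → r_4 = 0.2540

ranges = [1.5600, 0.9007, 0.4400, 0.2540]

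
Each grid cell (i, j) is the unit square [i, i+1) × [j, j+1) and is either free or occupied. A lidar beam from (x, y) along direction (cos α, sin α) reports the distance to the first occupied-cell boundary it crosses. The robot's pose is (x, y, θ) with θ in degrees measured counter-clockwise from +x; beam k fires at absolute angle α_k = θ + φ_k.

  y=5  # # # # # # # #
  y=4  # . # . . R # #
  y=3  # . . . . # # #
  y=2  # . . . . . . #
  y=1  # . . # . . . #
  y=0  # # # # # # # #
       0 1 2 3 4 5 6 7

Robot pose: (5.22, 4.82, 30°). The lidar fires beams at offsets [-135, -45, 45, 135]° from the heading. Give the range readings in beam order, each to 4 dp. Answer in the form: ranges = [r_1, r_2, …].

beam 1: φ=-135°, α=255°
  dir = (cos 255°, sin 255°) = (-0.2588, -0.9659); from cell (5,4)
  next x-line at t=0.8500, next y-line at t=0.8489; Δt_x=3.8637, Δt_y=1.0353
    y: enter (5,3) at t=0.8489 ← occupied
  → r_1 = 0.8489
beam 2: φ=-45°, α=345°
  dir = (cos 345°, sin 345°) = (0.9659, -0.2588); from cell (5,4)
  next x-line at t=0.8075, next y-line at t=3.1682; Δt_x=1.0353, Δt_y=3.8637
    x: enter (6,4) at t=0.8075 ← occupied
  → r_2 = 0.8075
beam 3: φ=45°, α=75°
  dir = (cos 75°, sin 75°) = (0.2588, 0.9659); from cell (5,4)
  next x-line at t=3.0137, next y-line at t=0.1863; Δt_x=3.8637, Δt_y=1.0353
    y: enter (5,5) at t=0.1863 ← occupied
  → r_3 = 0.1863
beam 4: φ=135°, α=165°
  dir = (cos 165°, sin 165°) = (-0.9659, 0.2588); from cell (5,4)
  next x-line at t=0.2278, next y-line at t=0.6955; Δt_x=1.0353, Δt_y=3.8637
    x: enter (4,4) at t=0.2278
    y: enter (4,5) at t=0.6955 ← occupied
  → r_4 = 0.6955

ranges = [0.8489, 0.8075, 0.1863, 0.6955]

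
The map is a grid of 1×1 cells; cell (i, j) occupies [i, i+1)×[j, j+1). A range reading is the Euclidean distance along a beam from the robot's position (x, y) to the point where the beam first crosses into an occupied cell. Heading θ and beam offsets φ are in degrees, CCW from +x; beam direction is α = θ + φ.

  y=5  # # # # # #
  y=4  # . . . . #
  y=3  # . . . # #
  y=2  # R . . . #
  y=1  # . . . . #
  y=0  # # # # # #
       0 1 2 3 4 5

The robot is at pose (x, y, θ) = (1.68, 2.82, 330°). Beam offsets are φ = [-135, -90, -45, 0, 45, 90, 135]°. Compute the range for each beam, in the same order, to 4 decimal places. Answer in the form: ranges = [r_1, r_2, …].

ranges = [0.7040, 1.3600, 1.8842, 3.6400, 2.4018, 2.5172, 2.2569]

beam 1: φ=-135°, α=195°
  direction (-0.9659, -0.2588); cell (1,2); t to first gridline: x 0.7040, y 3.1682 (then +1.0353 / +3.8637)
    (0,2) via x @ 0.7040  # hit
  → r_1 = 0.7040
beam 2: φ=-90°, α=240°
  direction (-0.5000, -0.8660); cell (1,2); t to first gridline: x 1.3600, y 0.9469 (then +2.0000 / +1.1547)
    (1,1) via y @ 0.9469
    (0,1) via x @ 1.3600  # hit
  → r_2 = 1.3600
beam 3: φ=-45°, α=285°
  direction (0.2588, -0.9659); cell (1,2); t to first gridline: x 1.2364, y 0.8489 (then +3.8637 / +1.0353)
    (1,1) via y @ 0.8489
    (2,1) via x @ 1.2364
    (2,0) via y @ 1.8842  # hit
  → r_3 = 1.8842
beam 4: φ=0°, α=330°
  direction (0.8660, -0.5000); cell (1,2); t to first gridline: x 0.3695, y 1.6400 (then +1.1547 / +2.0000)
    (2,2) via x @ 0.3695
    (3,2) via x @ 1.5242
    (3,1) via y @ 1.6400
    (4,1) via x @ 2.6789
    (4,0) via y @ 3.6400  # hit
  → r_4 = 3.6400
beam 5: φ=45°, α=15°
  direction (0.9659, 0.2588); cell (1,2); t to first gridline: x 0.3313, y 0.6955 (then +1.0353 / +3.8637)
    (2,2) via x @ 0.3313
    (2,3) via y @ 0.6955
    (3,3) via x @ 1.3666
    (4,3) via x @ 2.4018  # hit
  → r_5 = 2.4018
beam 6: φ=90°, α=60°
  direction (0.5000, 0.8660); cell (1,2); t to first gridline: x 0.6400, y 0.2078 (then +2.0000 / +1.1547)
    (1,3) via y @ 0.2078
    (2,3) via x @ 0.6400
    (2,4) via y @ 1.3625
    (2,5) via y @ 2.5172  # hit
  → r_6 = 2.5172
beam 7: φ=135°, α=105°
  direction (-0.2588, 0.9659); cell (1,2); t to first gridline: x 2.6273, y 0.1863 (then +3.8637 / +1.0353)
    (1,3) via y @ 0.1863
    (1,4) via y @ 1.2216
    (1,5) via y @ 2.2569  # hit
  → r_7 = 2.2569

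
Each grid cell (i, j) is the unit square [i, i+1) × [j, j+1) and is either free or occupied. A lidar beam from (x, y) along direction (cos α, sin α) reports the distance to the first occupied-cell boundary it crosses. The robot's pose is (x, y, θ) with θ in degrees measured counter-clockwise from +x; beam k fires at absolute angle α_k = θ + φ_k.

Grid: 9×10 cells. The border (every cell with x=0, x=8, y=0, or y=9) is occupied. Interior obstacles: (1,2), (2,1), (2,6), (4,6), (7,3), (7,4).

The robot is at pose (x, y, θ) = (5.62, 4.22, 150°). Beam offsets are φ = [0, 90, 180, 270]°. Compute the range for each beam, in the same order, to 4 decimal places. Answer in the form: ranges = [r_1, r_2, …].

ranges = [3.5600, 3.7181, 1.5935, 4.7600]

beam 1: φ=0°, α=150°
  cosα=-0.8660 sinα=0.5000 | (5,4) | tMaxX 0.7159 tMaxY 1.5600 | tΔX 1.1547 tΔY 2.0000
    t=0.7159 [x] (4,4)
    t=1.5600 [y] (4,5)
    t=1.8706 [x] (3,5)
    t=3.0253 [x] (2,5)
    t=3.5600 [y] (2,6) — stop
  → r_1 = 3.5600
beam 2: φ=90°, α=240°
  cosα=-0.5000 sinα=-0.8660 | (5,4) | tMaxX 1.2400 tMaxY 0.2540 | tΔX 2.0000 tΔY 1.1547
    t=0.2540 [y] (5,3)
    t=1.2400 [x] (4,3)
    t=1.4087 [y] (4,2)
    t=2.5634 [y] (4,1)
    t=3.2400 [x] (3,1)
    t=3.7181 [y] (3,0) — stop
  → r_2 = 3.7181
beam 3: φ=180°, α=330°
  cosα=0.8660 sinα=-0.5000 | (5,4) | tMaxX 0.4388 tMaxY 0.4400 | tΔX 1.1547 tΔY 2.0000
    t=0.4388 [x] (6,4)
    t=0.4400 [y] (6,3)
    t=1.5935 [x] (7,3) — stop
  → r_3 = 1.5935
beam 4: φ=270°, α=60°
  cosα=0.5000 sinα=0.8660 | (5,4) | tMaxX 0.7600 tMaxY 0.9007 | tΔX 2.0000 tΔY 1.1547
    t=0.7600 [x] (6,4)
    t=0.9007 [y] (6,5)
    t=2.0554 [y] (6,6)
    t=2.7600 [x] (7,6)
    t=3.2101 [y] (7,7)
    t=4.3648 [y] (7,8)
    t=4.7600 [x] (8,8) — stop
  → r_4 = 4.7600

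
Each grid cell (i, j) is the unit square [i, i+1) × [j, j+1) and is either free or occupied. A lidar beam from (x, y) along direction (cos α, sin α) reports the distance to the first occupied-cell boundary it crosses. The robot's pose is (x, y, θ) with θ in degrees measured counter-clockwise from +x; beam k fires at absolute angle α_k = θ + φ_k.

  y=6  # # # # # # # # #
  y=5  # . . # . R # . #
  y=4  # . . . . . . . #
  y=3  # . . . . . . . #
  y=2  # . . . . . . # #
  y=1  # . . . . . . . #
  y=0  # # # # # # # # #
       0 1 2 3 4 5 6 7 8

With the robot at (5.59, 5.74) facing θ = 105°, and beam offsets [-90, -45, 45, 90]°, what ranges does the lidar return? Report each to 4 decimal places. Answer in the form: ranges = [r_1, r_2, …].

beam 1: φ=-90°, α=15°
  dir = (cos 15°, sin 15°) = (0.9659, 0.2588); from cell (5,5)
  next x-line at t=0.4245, next y-line at t=1.0046; Δt_x=1.0353, Δt_y=3.8637
    x: enter (6,5) at t=0.4245 ← occupied
  → r_1 = 0.4245
beam 2: φ=-45°, α=60°
  dir = (cos 60°, sin 60°) = (0.5000, 0.8660); from cell (5,5)
  next x-line at t=0.8200, next y-line at t=0.3002; Δt_x=2.0000, Δt_y=1.1547
    y: enter (5,6) at t=0.3002 ← occupied
  → r_2 = 0.3002
beam 3: φ=45°, α=150°
  dir = (cos 150°, sin 150°) = (-0.8660, 0.5000); from cell (5,5)
  next x-line at t=0.6813, next y-line at t=0.5200; Δt_x=1.1547, Δt_y=2.0000
    y: enter (5,6) at t=0.5200 ← occupied
  → r_3 = 0.5200
beam 4: φ=90°, α=195°
  dir = (cos 195°, sin 195°) = (-0.9659, -0.2588); from cell (5,5)
  next x-line at t=0.6108, next y-line at t=2.8591; Δt_x=1.0353, Δt_y=3.8637
    x: enter (4,5) at t=0.6108
    x: enter (3,5) at t=1.6461 ← occupied
  → r_4 = 1.6461

ranges = [0.4245, 0.3002, 0.5200, 1.6461]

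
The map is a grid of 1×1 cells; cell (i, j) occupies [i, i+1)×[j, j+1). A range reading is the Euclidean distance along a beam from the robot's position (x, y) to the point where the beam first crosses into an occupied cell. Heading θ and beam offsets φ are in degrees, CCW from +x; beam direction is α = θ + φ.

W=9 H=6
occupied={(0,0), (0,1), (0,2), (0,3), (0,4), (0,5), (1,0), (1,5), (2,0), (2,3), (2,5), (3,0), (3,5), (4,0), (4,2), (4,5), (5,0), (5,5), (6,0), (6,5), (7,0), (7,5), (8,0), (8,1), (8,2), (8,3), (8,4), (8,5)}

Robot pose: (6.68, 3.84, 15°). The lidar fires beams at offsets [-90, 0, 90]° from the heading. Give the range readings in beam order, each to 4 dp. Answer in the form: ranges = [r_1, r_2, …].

beam 1: φ=-90°, α=285°
  dir = (cos 285°, sin 285°) = (0.2588, -0.9659); from cell (6,3)
  next x-line at t=1.2364, next y-line at t=0.8696; Δt_x=3.8637, Δt_y=1.0353
    y: enter (6,2) at t=0.8696
    x: enter (7,2) at t=1.2364
    y: enter (7,1) at t=1.9049
    y: enter (7,0) at t=2.9402 ← occupied
  → r_1 = 2.9402
beam 2: φ=0°, α=15°
  dir = (cos 15°, sin 15°) = (0.9659, 0.2588); from cell (6,3)
  next x-line at t=0.3313, next y-line at t=0.6182; Δt_x=1.0353, Δt_y=3.8637
    x: enter (7,3) at t=0.3313
    y: enter (7,4) at t=0.6182
    x: enter (8,4) at t=1.3666 ← occupied
  → r_2 = 1.3666
beam 3: φ=90°, α=105°
  dir = (cos 105°, sin 105°) = (-0.2588, 0.9659); from cell (6,3)
  next x-line at t=2.6273, next y-line at t=0.1656; Δt_x=3.8637, Δt_y=1.0353
    y: enter (6,4) at t=0.1656
    y: enter (6,5) at t=1.2009 ← occupied
  → r_3 = 1.2009

ranges = [2.9402, 1.3666, 1.2009]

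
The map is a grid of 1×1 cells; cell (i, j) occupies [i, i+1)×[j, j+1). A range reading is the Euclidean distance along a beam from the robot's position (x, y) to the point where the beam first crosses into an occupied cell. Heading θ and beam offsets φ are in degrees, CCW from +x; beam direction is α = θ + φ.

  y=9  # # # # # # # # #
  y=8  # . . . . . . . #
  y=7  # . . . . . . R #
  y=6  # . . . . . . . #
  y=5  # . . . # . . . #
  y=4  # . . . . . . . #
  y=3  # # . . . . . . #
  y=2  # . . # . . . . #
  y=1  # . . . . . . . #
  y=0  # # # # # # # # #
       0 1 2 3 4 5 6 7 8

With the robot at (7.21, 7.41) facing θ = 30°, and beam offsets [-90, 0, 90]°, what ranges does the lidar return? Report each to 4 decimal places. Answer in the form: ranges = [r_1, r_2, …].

ranges = [1.5800, 0.9122, 1.8360]

beam 1: φ=-90°, α=300°
  d=(0.5000,-0.8660)  start (7,7)  tX=1.5800 tY=0.4734  stride 1/|dx|=2.0000 1/|dy|=1.1547
    cross y-line → (7,6), t=0.4734
    cross x-line → (8,6), t=1.5800 (wall)
  → r_1 = 1.5800
beam 2: φ=0°, α=30°
  d=(0.8660,0.5000)  start (7,7)  tX=0.9122 tY=1.1800  stride 1/|dx|=1.1547 1/|dy|=2.0000
    cross x-line → (8,7), t=0.9122 (wall)
  → r_2 = 0.9122
beam 3: φ=90°, α=120°
  d=(-0.5000,0.8660)  start (7,7)  tX=0.4200 tY=0.6813  stride 1/|dx|=2.0000 1/|dy|=1.1547
    cross x-line → (6,7), t=0.4200
    cross y-line → (6,8), t=0.6813
    cross y-line → (6,9), t=1.8360 (wall)
  → r_3 = 1.8360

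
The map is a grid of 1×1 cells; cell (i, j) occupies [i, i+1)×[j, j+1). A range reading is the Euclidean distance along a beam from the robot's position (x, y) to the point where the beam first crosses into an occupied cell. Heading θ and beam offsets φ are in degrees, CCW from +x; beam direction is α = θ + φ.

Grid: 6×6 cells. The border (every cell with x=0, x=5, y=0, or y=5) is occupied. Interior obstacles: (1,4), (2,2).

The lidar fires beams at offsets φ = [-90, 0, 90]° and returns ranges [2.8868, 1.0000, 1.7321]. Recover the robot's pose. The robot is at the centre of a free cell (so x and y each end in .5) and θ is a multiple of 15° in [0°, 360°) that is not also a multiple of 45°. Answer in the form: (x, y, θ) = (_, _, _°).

Candidates: 14 free-cell centres × 16 headings = 224 poses. Raycast each; keep the one whose scan matches to 4 dp.
  (4.5, 3.5, 195°): beam 1 = 1.5529 ≠ 2.8868 ✗
  (4.5, 1.5, 120°): beam 1 = 0.5774 ≠ 2.8868 ✗
  (2.5, 3.5, 300°): beam 1 = 1.7321 ≠ 2.8868 ✗
  (4.5, 1.5, 75°): beam 1 = 0.5176 ≠ 2.8868 ✗
  …
  (2.5, 3.5, 120°): r_1=2.8868, r_2=1.0000, r_3=1.7321 — all match ✓
Unique over the lattice → pose = (2.5, 3.5, 120°).

(x, y, θ) = (2.5, 3.5, 120°)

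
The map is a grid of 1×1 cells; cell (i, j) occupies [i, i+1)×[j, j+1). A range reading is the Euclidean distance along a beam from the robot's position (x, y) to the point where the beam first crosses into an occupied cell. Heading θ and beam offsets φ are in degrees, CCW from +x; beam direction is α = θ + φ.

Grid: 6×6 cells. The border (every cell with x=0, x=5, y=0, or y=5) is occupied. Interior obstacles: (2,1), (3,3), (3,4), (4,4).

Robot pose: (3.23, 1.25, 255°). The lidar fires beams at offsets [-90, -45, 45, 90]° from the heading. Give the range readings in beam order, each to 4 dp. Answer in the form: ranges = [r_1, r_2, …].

ranges = [0.2381, 0.2656, 0.2887, 0.9659]

beam 1: φ=-90°, α=165°
  direction (-0.9659, 0.2588); cell (3,1); t to first gridline: x 0.2381, y 2.8978 (then +1.0353 / +3.8637)
    (2,1) via x @ 0.2381  # hit
  → r_1 = 0.2381
beam 2: φ=-45°, α=210°
  direction (-0.8660, -0.5000); cell (3,1); t to first gridline: x 0.2656, y 0.5000 (then +1.1547 / +2.0000)
    (2,1) via x @ 0.2656  # hit
  → r_2 = 0.2656
beam 3: φ=45°, α=300°
  direction (0.5000, -0.8660); cell (3,1); t to first gridline: x 1.5400, y 0.2887 (then +2.0000 / +1.1547)
    (3,0) via y @ 0.2887  # hit
  → r_3 = 0.2887
beam 4: φ=90°, α=345°
  direction (0.9659, -0.2588); cell (3,1); t to first gridline: x 0.7972, y 0.9659 (then +1.0353 / +3.8637)
    (4,1) via x @ 0.7972
    (4,0) via y @ 0.9659  # hit
  → r_4 = 0.9659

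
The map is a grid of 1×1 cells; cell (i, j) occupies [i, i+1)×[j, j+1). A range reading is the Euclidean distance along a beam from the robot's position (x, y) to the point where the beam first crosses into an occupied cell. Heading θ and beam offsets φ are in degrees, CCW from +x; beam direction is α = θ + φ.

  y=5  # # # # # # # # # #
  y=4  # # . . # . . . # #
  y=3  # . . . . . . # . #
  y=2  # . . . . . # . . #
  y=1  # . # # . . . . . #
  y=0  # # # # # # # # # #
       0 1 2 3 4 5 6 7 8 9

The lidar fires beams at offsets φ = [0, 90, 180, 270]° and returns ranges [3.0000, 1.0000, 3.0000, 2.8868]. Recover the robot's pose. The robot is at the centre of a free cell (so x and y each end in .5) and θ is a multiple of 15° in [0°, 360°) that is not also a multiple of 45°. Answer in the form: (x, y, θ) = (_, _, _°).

(x, y, θ) = (4.5, 2.5, 150°)

Enumerate (i+0.5, j+0.5, θ) over the 25 free cells and 16 admissible headings. For each, cast all 4 beams and compare to the given ranges.
  (3.5, 4.5, 240°): beam 1 = 2.8868 ≠ 3.0000 ✗
  (8.5, 2.5, 330°): beam 1 = 0.5774 ≠ 3.0000 ✗
  (5.5, 2.5, 165°): beam 1 = 4.6587 ≠ 3.0000 ✗
  (7.5, 1.5, 105°): beam 1 = 1.5529 ≠ 3.0000 ✗
  (4.5, 2.5, 300°): beam 1 = 1.7321 ≠ 3.0000 ✗
  …
  (4.5, 2.5, 150°): r_1=3.0000, r_2=1.0000, r_3=3.0000, r_4=2.8868 — all match ✓
Unique over the lattice → pose = (4.5, 2.5, 150°).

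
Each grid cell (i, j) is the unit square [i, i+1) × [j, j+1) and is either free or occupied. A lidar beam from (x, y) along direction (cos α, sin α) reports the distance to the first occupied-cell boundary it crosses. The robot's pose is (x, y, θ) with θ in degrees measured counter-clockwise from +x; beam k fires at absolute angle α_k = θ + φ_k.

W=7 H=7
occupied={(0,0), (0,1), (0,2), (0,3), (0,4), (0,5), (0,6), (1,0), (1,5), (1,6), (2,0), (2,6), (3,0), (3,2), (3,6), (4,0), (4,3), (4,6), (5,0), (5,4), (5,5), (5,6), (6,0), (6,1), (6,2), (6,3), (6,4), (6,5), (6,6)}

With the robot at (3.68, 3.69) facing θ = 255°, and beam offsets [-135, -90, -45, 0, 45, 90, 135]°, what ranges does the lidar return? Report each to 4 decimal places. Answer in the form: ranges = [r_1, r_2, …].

ranges = [2.6674, 2.7745, 3.0946, 0.7143, 0.6400, 0.3313, 0.3695]

beam 1: φ=-135°, α=120°
  d=(-0.5000,0.8660)  start (3,3)  tX=1.3600 tY=0.3580  stride 1/|dx|=2.0000 1/|dy|=1.1547
    cross y-line → (3,4), t=0.3580
    cross x-line → (2,4), t=1.3600
    cross y-line → (2,5), t=1.5127
    cross y-line → (2,6), t=2.6674 (wall)
  → r_1 = 2.6674
beam 2: φ=-90°, α=165°
  d=(-0.9659,0.2588)  start (3,3)  tX=0.7040 tY=1.1977  stride 1/|dx|=1.0353 1/|dy|=3.8637
    cross x-line → (2,3), t=0.7040
    cross y-line → (2,4), t=1.1977
    cross x-line → (1,4), t=1.7393
    cross x-line → (0,4), t=2.7745 (wall)
  → r_2 = 2.7745
beam 3: φ=-45°, α=210°
  d=(-0.8660,-0.5000)  start (3,3)  tX=0.7852 tY=1.3800  stride 1/|dx|=1.1547 1/|dy|=2.0000
    cross x-line → (2,3), t=0.7852
    cross y-line → (2,2), t=1.3800
    cross x-line → (1,2), t=1.9399
    cross x-line → (0,2), t=3.0946 (wall)
  → r_3 = 3.0946
beam 4: φ=0°, α=255°
  d=(-0.2588,-0.9659)  start (3,3)  tX=2.6273 tY=0.7143  stride 1/|dx|=3.8637 1/|dy|=1.0353
    cross y-line → (3,2), t=0.7143 (wall)
  → r_4 = 0.7143
beam 5: φ=45°, α=300°
  d=(0.5000,-0.8660)  start (3,3)  tX=0.6400 tY=0.7967  stride 1/|dx|=2.0000 1/|dy|=1.1547
    cross x-line → (4,3), t=0.6400 (wall)
  → r_5 = 0.6400
beam 6: φ=90°, α=345°
  d=(0.9659,-0.2588)  start (3,3)  tX=0.3313 tY=2.6660  stride 1/|dx|=1.0353 1/|dy|=3.8637
    cross x-line → (4,3), t=0.3313 (wall)
  → r_6 = 0.3313
beam 7: φ=135°, α=30°
  d=(0.8660,0.5000)  start (3,3)  tX=0.3695 tY=0.6200  stride 1/|dx|=1.1547 1/|dy|=2.0000
    cross x-line → (4,3), t=0.3695 (wall)
  → r_7 = 0.3695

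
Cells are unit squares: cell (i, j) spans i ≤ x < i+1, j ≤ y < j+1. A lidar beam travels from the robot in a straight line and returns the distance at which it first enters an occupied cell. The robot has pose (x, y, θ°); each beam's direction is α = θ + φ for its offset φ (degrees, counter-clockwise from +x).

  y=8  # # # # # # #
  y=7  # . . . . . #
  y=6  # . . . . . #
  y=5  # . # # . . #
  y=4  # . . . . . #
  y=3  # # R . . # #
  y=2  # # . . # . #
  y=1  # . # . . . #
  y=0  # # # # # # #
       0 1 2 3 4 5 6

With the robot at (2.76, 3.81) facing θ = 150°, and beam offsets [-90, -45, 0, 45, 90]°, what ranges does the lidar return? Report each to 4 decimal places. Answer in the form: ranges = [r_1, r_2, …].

beam 1: φ=-90°, α=60°
  dir = (cos 60°, sin 60°) = (0.5000, 0.8660); from cell (2,3)
  next x-line at t=0.4800, next y-line at t=0.2194; Δt_x=2.0000, Δt_y=1.1547
    y: enter (2,4) at t=0.2194
    x: enter (3,4) at t=0.4800
    y: enter (3,5) at t=1.3741 ← occupied
  → r_1 = 1.3741
beam 2: φ=-45°, α=105°
  dir = (cos 105°, sin 105°) = (-0.2588, 0.9659); from cell (2,3)
  next x-line at t=2.9364, next y-line at t=0.1967; Δt_x=3.8637, Δt_y=1.0353
    y: enter (2,4) at t=0.1967
    y: enter (2,5) at t=1.2320 ← occupied
  → r_2 = 1.2320
beam 3: φ=0°, α=150°
  dir = (cos 150°, sin 150°) = (-0.8660, 0.5000); from cell (2,3)
  next x-line at t=0.8776, next y-line at t=0.3800; Δt_x=1.1547, Δt_y=2.0000
    y: enter (2,4) at t=0.3800
    x: enter (1,4) at t=0.8776
    x: enter (0,4) at t=2.0323 ← occupied
  → r_3 = 2.0323
beam 4: φ=45°, α=195°
  dir = (cos 195°, sin 195°) = (-0.9659, -0.2588); from cell (2,3)
  next x-line at t=0.7868, next y-line at t=3.1296; Δt_x=1.0353, Δt_y=3.8637
    x: enter (1,3) at t=0.7868 ← occupied
  → r_4 = 0.7868
beam 5: φ=90°, α=240°
  dir = (cos 240°, sin 240°) = (-0.5000, -0.8660); from cell (2,3)
  next x-line at t=1.5200, next y-line at t=0.9353; Δt_x=2.0000, Δt_y=1.1547
    y: enter (2,2) at t=0.9353
    x: enter (1,2) at t=1.5200 ← occupied
  → r_5 = 1.5200

ranges = [1.3741, 1.2320, 2.0323, 0.7868, 1.5200]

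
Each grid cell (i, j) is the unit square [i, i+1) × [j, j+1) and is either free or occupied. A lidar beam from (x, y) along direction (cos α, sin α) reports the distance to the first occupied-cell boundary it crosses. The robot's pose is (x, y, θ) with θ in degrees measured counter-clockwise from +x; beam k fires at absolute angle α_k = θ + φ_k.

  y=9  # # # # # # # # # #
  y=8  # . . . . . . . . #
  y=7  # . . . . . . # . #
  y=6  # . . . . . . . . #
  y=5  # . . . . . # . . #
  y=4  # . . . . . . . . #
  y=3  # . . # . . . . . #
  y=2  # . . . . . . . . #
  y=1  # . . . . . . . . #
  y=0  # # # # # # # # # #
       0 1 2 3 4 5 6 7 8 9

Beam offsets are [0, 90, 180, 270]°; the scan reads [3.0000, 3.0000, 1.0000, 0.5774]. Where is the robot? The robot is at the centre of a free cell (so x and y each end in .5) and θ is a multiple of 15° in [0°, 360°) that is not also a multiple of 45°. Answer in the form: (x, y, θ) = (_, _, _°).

(x, y, θ) = (8.5, 2.5, 120°)

Candidates: 61 free-cell centres × 16 headings = 976 poses. Raycast each; keep the one whose scan matches to 4 dp.
  (3.5, 2.5, 240°): beam 1 = 1.7321 ≠ 3.0000 ✗
  (3.5, 8.5, 210°): beam 1 = 2.8868 ≠ 3.0000 ✗
  (1.5, 5.5, 195°): beam 1 = 0.5176 ≠ 3.0000 ✗
  …
  (8.5, 2.5, 120°): r_1=3.0000, r_2=3.0000, r_3=1.0000, r_4=0.5774 — all match ✓
Only this pose fits every beam.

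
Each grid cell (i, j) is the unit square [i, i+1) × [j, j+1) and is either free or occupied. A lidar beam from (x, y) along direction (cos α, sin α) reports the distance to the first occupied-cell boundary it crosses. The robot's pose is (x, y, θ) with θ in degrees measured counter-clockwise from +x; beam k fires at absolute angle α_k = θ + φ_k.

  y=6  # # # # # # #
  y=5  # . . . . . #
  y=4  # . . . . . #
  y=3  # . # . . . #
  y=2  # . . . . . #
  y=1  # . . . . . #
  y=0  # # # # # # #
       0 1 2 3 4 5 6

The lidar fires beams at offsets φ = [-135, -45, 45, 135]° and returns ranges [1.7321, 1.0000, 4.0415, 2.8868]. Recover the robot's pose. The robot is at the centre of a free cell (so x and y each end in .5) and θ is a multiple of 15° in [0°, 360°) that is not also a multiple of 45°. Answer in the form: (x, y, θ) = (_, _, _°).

(x, y, θ) = (3.5, 4.5, 255°)

Enumerate (i+0.5, j+0.5, θ) over the 24 free cells and 16 admissible headings. For each, cast all 4 beams and compare to the given ranges.
  (5.5, 2.5, 30°): beam 1 = 1.5529 ≠ 1.7321 ✗
  (1.5, 4.5, 165°): beam 1 = 3.0000 ≠ 1.7321 ✗
  (4.5, 3.5, 15°): beam 1 = 2.8868 ≠ 1.7321 ✗
  (4.5, 2.5, 255°): beam 1 = 4.0415 ≠ 1.7321 ✗
  …
  (3.5, 4.5, 255°): r_1=1.7321, r_2=1.0000, r_3=4.0415, r_4=2.8868 — all match ✓
Only this pose fits every beam.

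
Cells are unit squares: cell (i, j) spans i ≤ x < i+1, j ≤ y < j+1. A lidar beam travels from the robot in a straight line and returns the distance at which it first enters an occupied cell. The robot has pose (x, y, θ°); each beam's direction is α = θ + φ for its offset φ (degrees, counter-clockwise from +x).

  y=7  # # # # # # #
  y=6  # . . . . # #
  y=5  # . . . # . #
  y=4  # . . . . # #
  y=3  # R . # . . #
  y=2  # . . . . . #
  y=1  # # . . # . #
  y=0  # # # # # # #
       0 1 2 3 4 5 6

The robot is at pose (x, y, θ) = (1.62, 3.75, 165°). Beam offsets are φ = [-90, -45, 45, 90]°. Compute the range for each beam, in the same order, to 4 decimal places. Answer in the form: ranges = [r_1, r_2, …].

beam 1: φ=-90°, α=75°
  cosα=0.2588 sinα=0.9659 | (1,3) | tMaxX 1.4682 tMaxY 0.2588 | tΔX 3.8637 tΔY 1.0353
    t=0.2588 [y] (1,4)
    t=1.2941 [y] (1,5)
    t=1.4682 [x] (2,5)
    t=2.3294 [y] (2,6)
    t=3.3646 [y] (2,7) — stop
  → r_1 = 3.3646
beam 2: φ=-45°, α=120°
  cosα=-0.5000 sinα=0.8660 | (1,3) | tMaxX 1.2400 tMaxY 0.2887 | tΔX 2.0000 tΔY 1.1547
    t=0.2887 [y] (1,4)
    t=1.2400 [x] (0,4) — stop
  → r_2 = 1.2400
beam 3: φ=45°, α=210°
  cosα=-0.8660 sinα=-0.5000 | (1,3) | tMaxX 0.7159 tMaxY 1.5000 | tΔX 1.1547 tΔY 2.0000
    t=0.7159 [x] (0,3) — stop
  → r_3 = 0.7159
beam 4: φ=90°, α=255°
  cosα=-0.2588 sinα=-0.9659 | (1,3) | tMaxX 2.3955 tMaxY 0.7765 | tΔX 3.8637 tΔY 1.0353
    t=0.7765 [y] (1,2)
    t=1.8117 [y] (1,1) — stop
  → r_4 = 1.8117

ranges = [3.3646, 1.2400, 0.7159, 1.8117]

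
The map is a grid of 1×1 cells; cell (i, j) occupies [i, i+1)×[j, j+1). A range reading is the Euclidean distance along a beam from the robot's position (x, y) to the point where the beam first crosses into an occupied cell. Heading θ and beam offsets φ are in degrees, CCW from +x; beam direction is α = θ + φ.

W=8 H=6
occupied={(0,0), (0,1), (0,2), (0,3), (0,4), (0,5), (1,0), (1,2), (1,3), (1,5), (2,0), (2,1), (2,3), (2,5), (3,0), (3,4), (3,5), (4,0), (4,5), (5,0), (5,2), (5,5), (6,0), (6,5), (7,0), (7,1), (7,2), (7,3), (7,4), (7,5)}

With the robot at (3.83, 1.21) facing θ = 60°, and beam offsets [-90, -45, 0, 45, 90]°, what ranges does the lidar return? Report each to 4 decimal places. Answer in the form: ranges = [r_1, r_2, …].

ranges = [0.4200, 3.2818, 4.3763, 2.8884, 0.9584]

beam 1: φ=-90°, α=330°
  direction (0.8660, -0.5000); cell (3,1); t to first gridline: x 0.1963, y 0.4200 (then +1.1547 / +2.0000)
    (4,1) via x @ 0.1963
    (4,0) via y @ 0.4200  # hit
  → r_1 = 0.4200
beam 2: φ=-45°, α=15°
  direction (0.9659, 0.2588); cell (3,1); t to first gridline: x 0.1760, y 3.0523 (then +1.0353 / +3.8637)
    (4,1) via x @ 0.1760
    (5,1) via x @ 1.2113
    (6,1) via x @ 2.2465
    (6,2) via y @ 3.0523
    (7,2) via x @ 3.2818  # hit
  → r_2 = 3.2818
beam 3: φ=0°, α=60°
  direction (0.5000, 0.8660); cell (3,1); t to first gridline: x 0.3400, y 0.9122 (then +2.0000 / +1.1547)
    (4,1) via x @ 0.3400
    (4,2) via y @ 0.9122
    (4,3) via y @ 2.0669
    (5,3) via x @ 2.3400
    (5,4) via y @ 3.2216
    (6,4) via x @ 4.3400
    (6,5) via y @ 4.3763  # hit
  → r_3 = 4.3763
beam 4: φ=45°, α=105°
  direction (-0.2588, 0.9659); cell (3,1); t to first gridline: x 3.2069, y 0.8179 (then +3.8637 / +1.0353)
    (3,2) via y @ 0.8179
    (3,3) via y @ 1.8531
    (3,4) via y @ 2.8884  # hit
  → r_4 = 2.8884
beam 5: φ=90°, α=150°
  direction (-0.8660, 0.5000); cell (3,1); t to first gridline: x 0.9584, y 1.5800 (then +1.1547 / +2.0000)
    (2,1) via x @ 0.9584  # hit
  → r_5 = 0.9584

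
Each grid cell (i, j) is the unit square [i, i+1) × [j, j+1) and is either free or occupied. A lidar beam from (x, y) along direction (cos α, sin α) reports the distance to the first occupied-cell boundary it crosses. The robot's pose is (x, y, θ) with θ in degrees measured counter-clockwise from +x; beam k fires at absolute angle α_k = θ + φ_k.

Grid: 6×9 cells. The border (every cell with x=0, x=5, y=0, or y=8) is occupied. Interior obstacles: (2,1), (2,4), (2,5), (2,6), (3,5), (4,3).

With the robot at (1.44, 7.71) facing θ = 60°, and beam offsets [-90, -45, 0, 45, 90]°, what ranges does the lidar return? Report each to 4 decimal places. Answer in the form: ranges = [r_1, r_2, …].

beam 1: φ=-90°, α=330°
  d=(0.8660,-0.5000)  start (1,7)  tX=0.6466 tY=1.4200  stride 1/|dx|=1.1547 1/|dy|=2.0000
    cross x-line → (2,7), t=0.6466
    cross y-line → (2,6), t=1.4200 (wall)
  → r_1 = 1.4200
beam 2: φ=-45°, α=15°
  d=(0.9659,0.2588)  start (1,7)  tX=0.5798 tY=1.1205  stride 1/|dx|=1.0353 1/|dy|=3.8637
    cross x-line → (2,7), t=0.5798
    cross y-line → (2,8), t=1.1205 (wall)
  → r_2 = 1.1205
beam 3: φ=0°, α=60°
  d=(0.5000,0.8660)  start (1,7)  tX=1.1200 tY=0.3349  stride 1/|dx|=2.0000 1/|dy|=1.1547
    cross y-line → (1,8), t=0.3349 (wall)
  → r_3 = 0.3349
beam 4: φ=45°, α=105°
  d=(-0.2588,0.9659)  start (1,7)  tX=1.7000 tY=0.3002  stride 1/|dx|=3.8637 1/|dy|=1.0353
    cross y-line → (1,8), t=0.3002 (wall)
  → r_4 = 0.3002
beam 5: φ=90°, α=150°
  d=(-0.8660,0.5000)  start (1,7)  tX=0.5081 tY=0.5800  stride 1/|dx|=1.1547 1/|dy|=2.0000
    cross x-line → (0,7), t=0.5081 (wall)
  → r_5 = 0.5081

ranges = [1.4200, 1.1205, 0.3349, 0.3002, 0.5081]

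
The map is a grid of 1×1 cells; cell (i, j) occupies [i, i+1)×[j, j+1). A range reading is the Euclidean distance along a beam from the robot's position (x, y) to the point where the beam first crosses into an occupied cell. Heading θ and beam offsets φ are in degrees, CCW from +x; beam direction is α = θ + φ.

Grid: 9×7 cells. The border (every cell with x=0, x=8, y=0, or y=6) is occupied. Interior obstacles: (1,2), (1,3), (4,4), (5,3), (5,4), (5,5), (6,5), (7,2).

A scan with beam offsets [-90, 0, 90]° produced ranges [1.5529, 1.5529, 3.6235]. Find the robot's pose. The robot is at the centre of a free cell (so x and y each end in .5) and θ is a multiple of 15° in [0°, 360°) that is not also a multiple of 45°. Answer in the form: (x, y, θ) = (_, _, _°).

Candidates: 27 free-cell centres × 16 headings = 432 poses. Raycast each; keep the one whose scan matches to 4 dp.
  (7.5, 4.5, 300°): beam 1 = 1.7321 ≠ 1.5529 ✗
  (6.5, 3.5, 60°): beam 1 = 1.0000 ≠ 1.5529 ✗
  (3.5, 4.5, 165°): beam 2 = 2.5882 ≠ 1.5529 ✗
  …
  (2.5, 4.5, 195°): r_1=1.5529, r_2=1.5529, r_3=3.6235 — all match ✓
Unique over the lattice → pose = (2.5, 4.5, 195°).

(x, y, θ) = (2.5, 4.5, 195°)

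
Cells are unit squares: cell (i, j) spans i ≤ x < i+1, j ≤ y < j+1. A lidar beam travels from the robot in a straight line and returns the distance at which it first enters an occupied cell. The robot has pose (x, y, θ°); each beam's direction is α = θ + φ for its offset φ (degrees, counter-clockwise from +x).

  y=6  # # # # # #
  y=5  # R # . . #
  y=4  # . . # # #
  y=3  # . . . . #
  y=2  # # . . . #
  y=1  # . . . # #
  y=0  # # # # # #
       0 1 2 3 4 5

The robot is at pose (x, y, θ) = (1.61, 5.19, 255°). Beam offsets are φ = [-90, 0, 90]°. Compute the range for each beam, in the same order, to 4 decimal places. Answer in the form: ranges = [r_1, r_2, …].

ranges = [0.6315, 2.2673, 0.4038]

beam 1: φ=-90°, α=165°
  d=(-0.9659,0.2588)  start (1,5)  tX=0.6315 tY=3.1296  stride 1/|dx|=1.0353 1/|dy|=3.8637
    cross x-line → (0,5), t=0.6315 (wall)
  → r_1 = 0.6315
beam 2: φ=0°, α=255°
  d=(-0.2588,-0.9659)  start (1,5)  tX=2.3569 tY=0.1967  stride 1/|dx|=3.8637 1/|dy|=1.0353
    cross y-line → (1,4), t=0.1967
    cross y-line → (1,3), t=1.2320
    cross y-line → (1,2), t=2.2673 (wall)
  → r_2 = 2.2673
beam 3: φ=90°, α=345°
  d=(0.9659,-0.2588)  start (1,5)  tX=0.4038 tY=0.7341  stride 1/|dx|=1.0353 1/|dy|=3.8637
    cross x-line → (2,5), t=0.4038 (wall)
  → r_3 = 0.4038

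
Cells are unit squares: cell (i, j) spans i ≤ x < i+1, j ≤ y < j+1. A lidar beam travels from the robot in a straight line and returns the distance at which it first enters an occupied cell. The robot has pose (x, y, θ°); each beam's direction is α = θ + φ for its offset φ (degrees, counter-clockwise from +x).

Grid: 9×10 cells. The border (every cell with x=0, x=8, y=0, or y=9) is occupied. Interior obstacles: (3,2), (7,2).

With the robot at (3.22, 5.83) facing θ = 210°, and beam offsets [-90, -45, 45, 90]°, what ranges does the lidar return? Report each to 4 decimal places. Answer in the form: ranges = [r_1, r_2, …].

beam 1: φ=-90°, α=120°
  dir = (cos 120°, sin 120°) = (-0.5000, 0.8660); from cell (3,5)
  next x-line at t=0.4400, next y-line at t=0.1963; Δt_x=2.0000, Δt_y=1.1547
    y: enter (3,6) at t=0.1963
    x: enter (2,6) at t=0.4400
    y: enter (2,7) at t=1.3510
    x: enter (1,7) at t=2.4400
    y: enter (1,8) at t=2.5057
    y: enter (1,9) at t=3.6604 ← occupied
  → r_1 = 3.6604
beam 2: φ=-45°, α=165°
  dir = (cos 165°, sin 165°) = (-0.9659, 0.2588); from cell (3,5)
  next x-line at t=0.2278, next y-line at t=0.6568; Δt_x=1.0353, Δt_y=3.8637
    x: enter (2,5) at t=0.2278
    y: enter (2,6) at t=0.6568
    x: enter (1,6) at t=1.2630
    x: enter (0,6) at t=2.2983 ← occupied
  → r_2 = 2.2983
beam 3: φ=45°, α=255°
  dir = (cos 255°, sin 255°) = (-0.2588, -0.9659); from cell (3,5)
  next x-line at t=0.8500, next y-line at t=0.8593; Δt_x=3.8637, Δt_y=1.0353
    x: enter (2,5) at t=0.8500
    y: enter (2,4) at t=0.8593
    y: enter (2,3) at t=1.8946
    y: enter (2,2) at t=2.9298
    y: enter (2,1) at t=3.9651
    x: enter (1,1) at t=4.7137
    y: enter (1,0) at t=5.0004 ← occupied
  → r_3 = 5.0004
beam 4: φ=90°, α=300°
  dir = (cos 300°, sin 300°) = (0.5000, -0.8660); from cell (3,5)
  next x-line at t=1.5600, next y-line at t=0.9584; Δt_x=2.0000, Δt_y=1.1547
    y: enter (3,4) at t=0.9584
    x: enter (4,4) at t=1.5600
    y: enter (4,3) at t=2.1131
    y: enter (4,2) at t=3.2678
    x: enter (5,2) at t=3.5600
    y: enter (5,1) at t=4.4225
    x: enter (6,1) at t=5.5600
    y: enter (6,0) at t=5.5772 ← occupied
  → r_4 = 5.5772

ranges = [3.6604, 2.2983, 5.0004, 5.5772]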